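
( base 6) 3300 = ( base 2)1011110100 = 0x2f4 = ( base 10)756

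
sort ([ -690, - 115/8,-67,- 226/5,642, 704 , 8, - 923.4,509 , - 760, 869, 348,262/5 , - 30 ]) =[ - 923.4, - 760, - 690, - 67, - 226/5,- 30,  -  115/8, 8, 262/5, 348, 509, 642, 704,  869 ]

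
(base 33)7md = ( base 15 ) 2727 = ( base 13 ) 3a63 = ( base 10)8362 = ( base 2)10000010101010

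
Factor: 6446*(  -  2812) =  - 18126152 = - 2^3*11^1*19^1*37^1*293^1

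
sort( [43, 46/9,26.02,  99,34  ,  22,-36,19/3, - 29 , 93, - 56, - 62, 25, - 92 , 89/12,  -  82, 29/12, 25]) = [  -  92 ,-82, -62, - 56, - 36, -29,29/12,46/9 , 19/3, 89/12, 22,25, 25, 26.02,  34,43,93,99]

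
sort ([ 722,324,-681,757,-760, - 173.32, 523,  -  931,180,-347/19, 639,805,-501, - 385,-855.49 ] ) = [-931,-855.49, - 760,-681,-501, - 385, - 173.32, - 347/19,  180, 324,523,639,722,757,  805]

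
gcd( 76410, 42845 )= 5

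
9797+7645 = 17442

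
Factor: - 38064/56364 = -52/77 =- 2^2*7^( - 1 )*11^ ( - 1 )*13^1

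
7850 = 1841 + 6009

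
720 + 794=1514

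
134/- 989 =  - 134/989 =- 0.14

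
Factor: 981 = 3^2*109^1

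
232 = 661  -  429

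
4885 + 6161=11046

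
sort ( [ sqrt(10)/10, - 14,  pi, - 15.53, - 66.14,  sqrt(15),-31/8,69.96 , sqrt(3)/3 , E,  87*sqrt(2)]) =[ - 66.14, - 15.53, - 14, - 31/8,  sqrt( 10)/10,sqrt(3 ) /3, E,pi, sqrt(15 ), 69.96 , 87*sqrt(2)]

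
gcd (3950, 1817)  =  79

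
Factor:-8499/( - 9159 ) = 2833/3053 = 43^( - 1 )*71^(  -  1 )*2833^1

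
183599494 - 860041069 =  - 676441575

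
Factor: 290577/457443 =3^(- 1) *53^ (-1) *101^1 = 101/159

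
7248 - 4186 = 3062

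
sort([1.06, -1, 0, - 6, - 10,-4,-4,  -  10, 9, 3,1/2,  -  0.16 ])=[ - 10,-10,- 6,-4,-4,-1,  -  0.16,  0,  1/2 , 1.06,3, 9 ] 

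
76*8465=643340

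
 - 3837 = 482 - 4319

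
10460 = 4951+5509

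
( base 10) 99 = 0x63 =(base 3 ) 10200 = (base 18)59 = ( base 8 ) 143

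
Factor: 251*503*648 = 2^3*3^4*251^1 * 503^1 = 81811944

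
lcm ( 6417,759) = 70587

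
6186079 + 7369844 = 13555923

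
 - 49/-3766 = 7/538 = 0.01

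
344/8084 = 2/47= 0.04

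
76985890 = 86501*890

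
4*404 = 1616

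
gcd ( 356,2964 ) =4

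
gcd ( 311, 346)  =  1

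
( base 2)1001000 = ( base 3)2200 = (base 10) 72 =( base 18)40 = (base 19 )3F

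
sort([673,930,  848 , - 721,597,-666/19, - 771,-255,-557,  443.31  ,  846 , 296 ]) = [  -  771, - 721, - 557,-255, - 666/19, 296,443.31, 597,673,846,848, 930 ]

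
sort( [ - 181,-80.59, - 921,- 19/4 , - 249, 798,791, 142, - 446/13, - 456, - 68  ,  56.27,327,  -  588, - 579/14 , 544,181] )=[ - 921, - 588, - 456, - 249, - 181, - 80.59, - 68 , - 579/14, - 446/13, - 19/4, 56.27,142,181,  327, 544, 791, 798] 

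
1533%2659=1533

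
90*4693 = 422370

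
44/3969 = 44/3969  =  0.01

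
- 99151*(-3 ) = 297453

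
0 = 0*778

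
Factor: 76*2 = 2^3*19^1= 152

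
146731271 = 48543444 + 98187827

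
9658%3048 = 514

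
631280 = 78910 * 8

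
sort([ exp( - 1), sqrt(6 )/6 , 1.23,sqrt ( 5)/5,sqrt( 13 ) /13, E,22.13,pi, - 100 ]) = [-100, sqrt( 13) /13,exp( - 1 ), sqrt(6) /6,sqrt(5) /5, 1.23, E,pi,22.13 ]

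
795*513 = 407835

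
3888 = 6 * 648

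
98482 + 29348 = 127830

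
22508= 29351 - 6843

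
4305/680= 6 + 45/136 = 6.33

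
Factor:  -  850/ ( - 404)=425/202 = 2^( - 1)*5^2*17^1*101^(-1) 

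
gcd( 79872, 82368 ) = 2496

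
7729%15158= 7729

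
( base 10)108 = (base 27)40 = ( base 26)44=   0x6C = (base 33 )39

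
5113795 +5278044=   10391839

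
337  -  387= -50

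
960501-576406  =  384095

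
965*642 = 619530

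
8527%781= 717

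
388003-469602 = - 81599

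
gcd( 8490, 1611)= 3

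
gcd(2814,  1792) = 14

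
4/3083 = 4/3083 = 0.00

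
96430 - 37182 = 59248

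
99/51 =33/17 = 1.94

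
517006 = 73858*7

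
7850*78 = 612300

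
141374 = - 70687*( - 2 )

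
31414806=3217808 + 28196998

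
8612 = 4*2153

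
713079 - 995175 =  - 282096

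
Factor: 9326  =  2^1*4663^1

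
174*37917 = 6597558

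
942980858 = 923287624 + 19693234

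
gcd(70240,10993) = 1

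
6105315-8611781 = - 2506466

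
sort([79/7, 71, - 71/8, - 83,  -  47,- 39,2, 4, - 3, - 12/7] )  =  [ - 83, - 47, - 39  , - 71/8,-3,  -  12/7, 2, 4 , 79/7, 71 ] 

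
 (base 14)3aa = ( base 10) 738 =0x2e2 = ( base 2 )1011100010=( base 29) PD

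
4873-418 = 4455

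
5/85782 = 5/85782 = 0.00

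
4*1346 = 5384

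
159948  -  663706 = -503758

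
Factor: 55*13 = 715 = 5^1*11^1*13^1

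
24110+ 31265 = 55375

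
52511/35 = 1500 + 11/35 = 1500.31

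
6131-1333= 4798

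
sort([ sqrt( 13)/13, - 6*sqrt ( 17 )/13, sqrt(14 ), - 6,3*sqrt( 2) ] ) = [ - 6, - 6*sqrt( 17)/13,sqrt(13) /13,sqrt(14 ),3*sqrt(2 )]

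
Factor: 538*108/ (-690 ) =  - 2^2*3^2*5^( - 1 )*23^( - 1) * 269^1= - 9684/115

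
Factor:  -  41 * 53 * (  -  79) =171667 = 41^1*53^1*79^1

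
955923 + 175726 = 1131649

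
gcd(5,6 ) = 1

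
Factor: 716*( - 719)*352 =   -  181211008 = - 2^7*11^1*179^1*719^1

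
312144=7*44592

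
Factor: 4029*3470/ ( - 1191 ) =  - 4660210/397 = - 2^1 *5^1*17^1*79^1*347^1  *397^( - 1 ) 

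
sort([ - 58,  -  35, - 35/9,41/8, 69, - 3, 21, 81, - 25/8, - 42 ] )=[ -58, - 42, - 35, - 35/9, - 25/8, - 3,41/8,21, 69,81]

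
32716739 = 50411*649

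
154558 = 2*77279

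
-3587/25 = -3587/25 = -143.48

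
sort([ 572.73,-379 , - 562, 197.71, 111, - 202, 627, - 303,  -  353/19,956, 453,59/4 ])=[ - 562,  -  379,  -  303, - 202,-353/19,59/4,  111,197.71 , 453, 572.73,627,956 ]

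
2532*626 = 1585032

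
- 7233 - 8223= - 15456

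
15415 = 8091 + 7324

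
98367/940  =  98367/940 = 104.65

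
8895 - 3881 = 5014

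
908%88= 28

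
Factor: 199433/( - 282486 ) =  - 2^( - 1)*3^( - 1 )  *13^1*29^1*89^( - 1) =- 377/534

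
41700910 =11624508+30076402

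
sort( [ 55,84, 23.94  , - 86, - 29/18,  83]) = [ -86, - 29/18,23.94,55,  83,84]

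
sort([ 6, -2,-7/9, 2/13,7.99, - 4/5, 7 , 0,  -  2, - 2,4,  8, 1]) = [-2, - 2,-2, - 4/5,  -  7/9,0,  2/13, 1,4,6, 7,7.99, 8 ]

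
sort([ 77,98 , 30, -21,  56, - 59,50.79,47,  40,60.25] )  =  [-59, - 21,30,40,47,50.79, 56,  60.25  ,  77,98]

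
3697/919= 4 + 21/919 = 4.02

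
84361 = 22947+61414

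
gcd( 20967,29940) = 3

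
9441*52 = 490932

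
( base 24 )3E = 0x56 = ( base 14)62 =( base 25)3b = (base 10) 86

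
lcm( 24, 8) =24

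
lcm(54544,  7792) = 54544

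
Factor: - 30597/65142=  - 2^ ( - 1)*3^(-1)*11^( - 1 )*31^1 = - 31/66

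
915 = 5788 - 4873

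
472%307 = 165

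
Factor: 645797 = 661^1*977^1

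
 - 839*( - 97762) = 82022318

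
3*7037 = 21111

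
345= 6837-6492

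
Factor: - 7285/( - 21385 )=7^( - 1)*13^( - 1 )*31^1 = 31/91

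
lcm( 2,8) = 8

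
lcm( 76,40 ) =760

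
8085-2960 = 5125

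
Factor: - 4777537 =-23^1 *207719^1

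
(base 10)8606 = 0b10000110011110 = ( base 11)6514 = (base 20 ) 11A6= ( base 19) 14FI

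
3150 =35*90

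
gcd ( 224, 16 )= 16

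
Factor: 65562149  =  17^1*3856597^1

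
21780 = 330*66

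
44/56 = 11/14 = 0.79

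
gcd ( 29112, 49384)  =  8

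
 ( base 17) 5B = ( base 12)80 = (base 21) 4c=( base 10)96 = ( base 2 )1100000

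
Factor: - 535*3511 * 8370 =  - 15722082450 = -  2^1 * 3^3*5^2 * 31^1 * 107^1*3511^1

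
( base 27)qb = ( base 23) 180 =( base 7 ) 2036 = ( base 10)713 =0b1011001001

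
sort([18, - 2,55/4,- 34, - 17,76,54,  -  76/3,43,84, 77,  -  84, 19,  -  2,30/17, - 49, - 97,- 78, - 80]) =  [ - 97, - 84, - 80, - 78 , - 49,  -  34, - 76/3, - 17, -2, - 2,  30/17,  55/4, 18, 19, 43,54, 76,77,84 ] 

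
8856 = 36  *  246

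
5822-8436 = - 2614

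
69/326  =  69/326 =0.21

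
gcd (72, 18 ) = 18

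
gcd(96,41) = 1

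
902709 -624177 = 278532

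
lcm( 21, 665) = 1995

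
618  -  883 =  - 265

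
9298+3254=12552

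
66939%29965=7009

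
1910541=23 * 83067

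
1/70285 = 1/70285 = 0.00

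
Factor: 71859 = 3^1 *17^1 * 1409^1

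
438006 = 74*5919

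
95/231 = 95/231  =  0.41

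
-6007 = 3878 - 9885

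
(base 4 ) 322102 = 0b111010010010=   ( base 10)3730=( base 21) 89d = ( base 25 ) 5O5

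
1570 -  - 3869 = 5439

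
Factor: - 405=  -3^4*5^1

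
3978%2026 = 1952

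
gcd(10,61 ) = 1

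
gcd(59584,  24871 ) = 133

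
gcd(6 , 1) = 1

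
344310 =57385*6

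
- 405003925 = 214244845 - 619248770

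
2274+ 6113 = 8387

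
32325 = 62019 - 29694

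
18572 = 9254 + 9318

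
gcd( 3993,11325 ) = 3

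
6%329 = 6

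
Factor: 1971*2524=2^2 * 3^3*73^1*631^1 = 4974804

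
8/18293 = 8/18293 = 0.00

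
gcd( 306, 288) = 18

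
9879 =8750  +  1129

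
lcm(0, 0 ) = 0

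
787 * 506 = 398222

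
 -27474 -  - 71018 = 43544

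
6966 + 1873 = 8839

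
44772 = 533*84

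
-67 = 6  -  73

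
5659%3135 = 2524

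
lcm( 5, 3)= 15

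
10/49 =10/49 = 0.20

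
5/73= 5/73  =  0.07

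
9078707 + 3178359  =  12257066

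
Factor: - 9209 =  - 9209^1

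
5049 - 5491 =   -  442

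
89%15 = 14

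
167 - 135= 32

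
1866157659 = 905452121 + 960705538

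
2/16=1/8 = 0.12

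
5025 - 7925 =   -  2900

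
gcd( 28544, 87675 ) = 1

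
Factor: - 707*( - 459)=3^3*7^1*17^1*101^1= 324513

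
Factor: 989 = 23^1*43^1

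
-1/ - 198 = 1/198 = 0.01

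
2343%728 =159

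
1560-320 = 1240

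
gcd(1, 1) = 1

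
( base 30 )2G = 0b1001100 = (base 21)3D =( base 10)76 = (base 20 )3G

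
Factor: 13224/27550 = 12/25 = 2^2*3^1*5^(  -  2 )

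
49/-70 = -7/10 = - 0.70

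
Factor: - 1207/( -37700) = 2^(-2 ) * 5^( - 2 ) * 13^( - 1) * 17^1 * 29^( -1)*71^1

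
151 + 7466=7617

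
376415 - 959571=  - 583156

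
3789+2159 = 5948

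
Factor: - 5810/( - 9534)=3^( - 1) * 5^1*83^1*227^( - 1) = 415/681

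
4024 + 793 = 4817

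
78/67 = 1+11/67 = 1.16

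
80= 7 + 73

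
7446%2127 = 1065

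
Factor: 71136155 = 5^1*167^1*85193^1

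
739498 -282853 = 456645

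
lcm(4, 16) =16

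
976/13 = 75+ 1/13 = 75.08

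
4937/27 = 4937/27 = 182.85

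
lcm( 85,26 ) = 2210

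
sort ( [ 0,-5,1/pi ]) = [ - 5,0,1/pi] 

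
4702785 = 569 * 8265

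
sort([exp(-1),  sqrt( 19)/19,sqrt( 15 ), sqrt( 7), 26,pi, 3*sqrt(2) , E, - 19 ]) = [ - 19, sqrt( 19 )/19,exp( - 1),sqrt(7), E, pi,sqrt( 15),3 * sqrt(2), 26]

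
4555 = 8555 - 4000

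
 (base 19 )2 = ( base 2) 10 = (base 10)2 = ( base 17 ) 2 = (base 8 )2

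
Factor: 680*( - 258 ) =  - 2^4*3^1*5^1 * 17^1*43^1 = - 175440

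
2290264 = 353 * 6488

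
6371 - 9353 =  - 2982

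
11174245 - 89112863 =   -  77938618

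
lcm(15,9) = 45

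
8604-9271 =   -  667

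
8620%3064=2492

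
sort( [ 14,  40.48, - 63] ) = [-63, 14, 40.48] 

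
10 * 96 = 960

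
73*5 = 365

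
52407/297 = 1941/11 = 176.45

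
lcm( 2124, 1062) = 2124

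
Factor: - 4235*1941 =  - 8220135 = - 3^1* 5^1*7^1*11^2*647^1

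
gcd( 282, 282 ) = 282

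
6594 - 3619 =2975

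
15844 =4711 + 11133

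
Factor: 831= 3^1*277^1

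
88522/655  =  88522/655 = 135.15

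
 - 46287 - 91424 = - 137711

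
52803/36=5867/4 = 1466.75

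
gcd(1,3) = 1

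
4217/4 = 4217/4 = 1054.25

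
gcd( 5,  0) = 5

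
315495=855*369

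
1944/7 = 1944/7 = 277.71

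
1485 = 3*495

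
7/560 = 1/80 = 0.01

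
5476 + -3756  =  1720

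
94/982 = 47/491 = 0.10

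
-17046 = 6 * ( - 2841) 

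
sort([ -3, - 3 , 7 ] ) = [-3,  -  3,7 ] 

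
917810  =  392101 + 525709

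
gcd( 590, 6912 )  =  2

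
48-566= -518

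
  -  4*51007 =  - 204028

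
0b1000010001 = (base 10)529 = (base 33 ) G1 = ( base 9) 647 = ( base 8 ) 1021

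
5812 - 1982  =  3830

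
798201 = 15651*51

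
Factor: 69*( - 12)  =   - 828 =- 2^2 *3^2*23^1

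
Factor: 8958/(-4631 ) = -2^1 * 3^1*11^( - 1) * 421^(-1)*1493^1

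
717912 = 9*79768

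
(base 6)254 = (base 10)106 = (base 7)211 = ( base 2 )1101010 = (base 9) 127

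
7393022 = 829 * 8918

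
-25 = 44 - 69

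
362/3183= 362/3183= 0.11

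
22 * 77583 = 1706826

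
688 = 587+101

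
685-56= 629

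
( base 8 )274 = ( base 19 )9H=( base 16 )BC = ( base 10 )188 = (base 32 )5s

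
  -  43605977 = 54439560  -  98045537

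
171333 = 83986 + 87347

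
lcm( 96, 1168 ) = 7008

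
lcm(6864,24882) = 199056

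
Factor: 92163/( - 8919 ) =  - 3^( - 1 )*31^1 = - 31/3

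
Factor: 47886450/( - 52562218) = - 3^1*5^2*17^1*  89^1* 101^(-1)*211^1*260209^( - 1 )  =  - 23943225/26281109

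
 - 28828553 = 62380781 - 91209334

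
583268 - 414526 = 168742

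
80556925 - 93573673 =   -  13016748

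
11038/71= 11038/71   =  155.46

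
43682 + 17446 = 61128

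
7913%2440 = 593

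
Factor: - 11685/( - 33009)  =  5^1*19^1*41^1*11003^( - 1) = 3895/11003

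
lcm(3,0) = 0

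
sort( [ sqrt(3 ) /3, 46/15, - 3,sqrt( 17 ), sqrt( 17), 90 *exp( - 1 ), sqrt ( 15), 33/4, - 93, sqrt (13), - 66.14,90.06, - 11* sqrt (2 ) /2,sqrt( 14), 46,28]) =[ - 93,- 66.14, - 11*sqrt(2)/2, - 3, sqrt ( 3) /3, 46/15,sqrt( 13),  sqrt( 14), sqrt( 15),sqrt( 17), sqrt (17), 33/4, 28, 90*exp( - 1), 46, 90.06]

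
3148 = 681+2467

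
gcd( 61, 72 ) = 1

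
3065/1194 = 2  +  677/1194 = 2.57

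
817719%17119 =13126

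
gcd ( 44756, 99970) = 2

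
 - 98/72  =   -2  +  23/36 = - 1.36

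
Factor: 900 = 2^2*3^2*5^2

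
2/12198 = 1/6099 = 0.00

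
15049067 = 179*84073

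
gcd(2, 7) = 1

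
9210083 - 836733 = 8373350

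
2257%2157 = 100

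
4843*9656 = 46764008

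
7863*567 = 4458321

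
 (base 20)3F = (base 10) 75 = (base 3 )2210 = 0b1001011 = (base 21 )3C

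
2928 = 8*366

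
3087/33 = 1029/11 =93.55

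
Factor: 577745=5^1*7^1*17^1*971^1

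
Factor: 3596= 2^2*29^1*31^1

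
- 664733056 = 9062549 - 673795605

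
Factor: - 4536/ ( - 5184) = 7/8 = 2^ ( - 3)*7^1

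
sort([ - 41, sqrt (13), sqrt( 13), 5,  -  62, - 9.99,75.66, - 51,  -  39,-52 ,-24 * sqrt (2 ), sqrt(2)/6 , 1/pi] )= [ - 62, - 52, - 51,- 41, - 39, - 24*sqrt(2),  -  9.99, sqrt( 2 )/6, 1/pi,sqrt( 13), sqrt (13 ), 5, 75.66]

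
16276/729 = 16276/729 = 22.33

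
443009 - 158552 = 284457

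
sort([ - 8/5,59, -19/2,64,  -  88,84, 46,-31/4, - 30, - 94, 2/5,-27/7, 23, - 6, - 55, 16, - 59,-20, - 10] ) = [  -  94 , - 88,  -  59, - 55, - 30, - 20  , - 10,  -  19/2, - 31/4,  -  6, - 27/7, - 8/5, 2/5, 16, 23,  46, 59, 64,84 ]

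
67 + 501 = 568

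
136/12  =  34/3 = 11.33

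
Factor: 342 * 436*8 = 1192896 = 2^6*3^2*19^1*109^1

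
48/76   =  12/19 = 0.63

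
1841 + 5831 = 7672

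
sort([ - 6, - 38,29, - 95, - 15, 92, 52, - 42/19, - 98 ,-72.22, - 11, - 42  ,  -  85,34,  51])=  [ - 98, - 95  , - 85  ,-72.22,-42, - 38, - 15, - 11, - 6, - 42/19, 29 , 34, 51,  52,92 ] 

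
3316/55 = 3316/55= 60.29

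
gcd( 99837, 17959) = 1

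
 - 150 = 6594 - 6744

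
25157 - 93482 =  - 68325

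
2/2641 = 2/2641   =  0.00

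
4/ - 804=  -1 + 200/201 = - 0.00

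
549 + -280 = 269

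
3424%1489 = 446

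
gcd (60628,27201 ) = 1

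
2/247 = 2/247= 0.01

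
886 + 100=986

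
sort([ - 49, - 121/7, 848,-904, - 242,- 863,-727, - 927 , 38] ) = [ - 927, - 904, - 863, - 727, -242,-49, - 121/7,38, 848 ]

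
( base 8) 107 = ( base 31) 29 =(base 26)2j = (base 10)71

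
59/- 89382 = -1 + 89323/89382 = -0.00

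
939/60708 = 313/20236 = 0.02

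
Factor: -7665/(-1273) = 3^1*5^1 * 7^1*19^(- 1)*67^(  -  1 )*73^1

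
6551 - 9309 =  - 2758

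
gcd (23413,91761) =1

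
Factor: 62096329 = 62096329^1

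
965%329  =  307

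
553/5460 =79/780 = 0.10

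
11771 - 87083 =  - 75312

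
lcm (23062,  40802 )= 530426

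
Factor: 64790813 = 64790813^1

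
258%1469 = 258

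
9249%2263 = 197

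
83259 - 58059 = 25200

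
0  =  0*26048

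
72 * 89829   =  6467688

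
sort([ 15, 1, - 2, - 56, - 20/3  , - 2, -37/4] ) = [- 56, - 37/4,-20/3,-2,-2,1 , 15] 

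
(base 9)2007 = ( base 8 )2671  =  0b10110111001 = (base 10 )1465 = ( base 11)1112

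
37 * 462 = 17094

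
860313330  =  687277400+173035930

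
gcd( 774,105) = 3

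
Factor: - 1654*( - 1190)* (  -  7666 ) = -2^3*5^1 * 7^1 * 17^1 * 827^1 * 3833^1=- 15088681160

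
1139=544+595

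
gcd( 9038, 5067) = 1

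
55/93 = 55/93 = 0.59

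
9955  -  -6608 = 16563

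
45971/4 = 45971/4 = 11492.75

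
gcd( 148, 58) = 2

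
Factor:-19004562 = -2^1*3^2*1055809^1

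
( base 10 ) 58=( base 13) 46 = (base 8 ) 72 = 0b111010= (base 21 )2g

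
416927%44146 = 19613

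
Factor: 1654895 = 5^1*11^1 *30089^1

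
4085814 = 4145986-60172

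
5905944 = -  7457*(-792 ) 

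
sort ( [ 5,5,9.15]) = [5, 5, 9.15] 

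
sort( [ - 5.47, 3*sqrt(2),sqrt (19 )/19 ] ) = [ - 5.47, sqrt ( 19 ) /19,  3*sqrt( 2) ]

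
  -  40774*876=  - 35718024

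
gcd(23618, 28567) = 49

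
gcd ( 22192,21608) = 584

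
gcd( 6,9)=3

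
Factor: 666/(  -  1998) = -3^(- 1)=-1/3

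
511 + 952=1463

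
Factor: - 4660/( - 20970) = 2/9 = 2^1*3^( - 2 ) 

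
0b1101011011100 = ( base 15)2086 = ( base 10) 6876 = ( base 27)9bi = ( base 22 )E4C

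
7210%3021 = 1168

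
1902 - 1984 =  - 82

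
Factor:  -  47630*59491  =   -2^1 * 5^1*11^1*41^1 * 433^1 * 1451^1 = - 2833556330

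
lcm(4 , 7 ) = 28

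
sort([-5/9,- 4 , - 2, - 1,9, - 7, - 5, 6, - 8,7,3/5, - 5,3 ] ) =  [-8,-7, - 5, - 5, - 4, - 2,-1, - 5/9,3/5,3, 6,7,  9]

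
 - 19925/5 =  - 3985 = -3985.00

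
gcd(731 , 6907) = 1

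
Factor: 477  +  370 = 7^1*11^2=847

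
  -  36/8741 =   -  1 + 8705/8741  =  -  0.00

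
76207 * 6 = 457242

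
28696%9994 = 8708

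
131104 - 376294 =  - 245190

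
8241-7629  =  612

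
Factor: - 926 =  - 2^1*463^1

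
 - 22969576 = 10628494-33598070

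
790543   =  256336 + 534207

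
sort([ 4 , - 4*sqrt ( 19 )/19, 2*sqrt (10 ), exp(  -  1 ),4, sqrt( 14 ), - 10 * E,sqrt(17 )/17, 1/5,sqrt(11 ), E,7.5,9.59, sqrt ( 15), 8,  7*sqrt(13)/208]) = [-10 *E  , - 4*sqrt (19 )/19, 7*sqrt( 13) /208, 1/5, sqrt(17)/17, exp ( - 1), E, sqrt(11),sqrt( 14), sqrt (15), 4, 4,2*sqrt (10 ), 7.5, 8,9.59] 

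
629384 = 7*89912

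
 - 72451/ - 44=1646 + 27/44 = 1646.61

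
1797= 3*599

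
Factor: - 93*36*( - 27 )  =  90396=2^2* 3^6*31^1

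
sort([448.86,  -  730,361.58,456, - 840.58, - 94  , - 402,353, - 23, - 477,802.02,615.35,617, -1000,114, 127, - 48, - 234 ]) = [ - 1000, -840.58, - 730, - 477, - 402, - 234,- 94, - 48,  -  23,114,127,353,361.58,448.86,456, 615.35,617,802.02]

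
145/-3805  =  -29/761 = - 0.04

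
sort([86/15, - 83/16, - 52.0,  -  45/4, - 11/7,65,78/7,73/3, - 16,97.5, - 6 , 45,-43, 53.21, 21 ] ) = [  -  52.0, - 43, - 16, - 45/4, - 6, - 83/16, - 11/7,  86/15,78/7,  21,  73/3,45,53.21 , 65, 97.5 ]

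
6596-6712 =-116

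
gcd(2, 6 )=2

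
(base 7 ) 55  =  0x28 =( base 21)1J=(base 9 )44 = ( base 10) 40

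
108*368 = 39744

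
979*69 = 67551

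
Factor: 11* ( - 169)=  - 1859=- 11^1* 13^2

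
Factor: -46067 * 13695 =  - 3^1*5^1*7^1*11^1*83^1*6581^1 = - 630887565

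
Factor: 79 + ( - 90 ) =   -  11 =- 11^1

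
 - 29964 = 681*(-44) 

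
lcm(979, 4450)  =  48950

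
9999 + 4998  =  14997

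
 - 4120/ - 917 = 4120/917 = 4.49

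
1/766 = 1/766  =  0.00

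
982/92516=491/46258 = 0.01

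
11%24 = 11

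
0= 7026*0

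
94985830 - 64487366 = 30498464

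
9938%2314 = 682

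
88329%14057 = 3987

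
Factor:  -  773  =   - 773^1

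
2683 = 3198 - 515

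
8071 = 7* 1153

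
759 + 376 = 1135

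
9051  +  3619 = 12670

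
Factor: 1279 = 1279^1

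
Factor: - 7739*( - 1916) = 14827924 = 2^2* 71^1*109^1*479^1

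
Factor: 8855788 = 2^2  *29^1*76343^1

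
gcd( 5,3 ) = 1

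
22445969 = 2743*8183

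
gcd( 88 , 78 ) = 2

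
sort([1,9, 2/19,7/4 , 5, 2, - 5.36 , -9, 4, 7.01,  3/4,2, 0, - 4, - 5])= [ - 9, - 5.36 ,- 5 , - 4, 0, 2/19,3/4, 1, 7/4, 2,2, 4, 5, 7.01, 9]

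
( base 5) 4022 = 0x200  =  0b1000000000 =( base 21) 138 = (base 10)512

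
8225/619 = 13 + 178/619 = 13.29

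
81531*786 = 64083366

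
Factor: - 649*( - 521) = 11^1*59^1*521^1 = 338129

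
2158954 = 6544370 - 4385416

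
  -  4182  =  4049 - 8231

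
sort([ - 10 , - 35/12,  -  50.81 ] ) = [ - 50.81, - 10, - 35/12]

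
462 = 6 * 77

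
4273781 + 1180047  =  5453828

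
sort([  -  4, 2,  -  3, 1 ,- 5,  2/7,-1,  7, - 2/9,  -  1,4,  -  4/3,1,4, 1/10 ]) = [-5, - 4, -3,  -  4/3,  -  1, - 1, - 2/9,1/10,2/7, 1,1, 2, 4,4,7 ]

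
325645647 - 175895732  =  149749915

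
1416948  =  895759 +521189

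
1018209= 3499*291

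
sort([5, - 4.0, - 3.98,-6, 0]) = [-6, -4.0, - 3.98,0,5 ]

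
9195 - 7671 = 1524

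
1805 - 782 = 1023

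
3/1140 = 1/380 = 0.00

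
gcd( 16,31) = 1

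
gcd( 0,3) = 3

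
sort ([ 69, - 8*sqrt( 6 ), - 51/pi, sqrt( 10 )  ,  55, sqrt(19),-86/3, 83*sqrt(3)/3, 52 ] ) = [  -  86/3, - 8*sqrt( 6 ) ,  -  51/pi,sqrt( 10 ),  sqrt( 19),83*sqrt( 3)/3, 52, 55 , 69]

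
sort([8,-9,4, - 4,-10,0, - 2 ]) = [-10, - 9, - 4,-2,0,4, 8 ]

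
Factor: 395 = 5^1*79^1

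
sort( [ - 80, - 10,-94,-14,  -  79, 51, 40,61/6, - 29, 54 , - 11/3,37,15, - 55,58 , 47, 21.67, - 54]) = [ - 94, - 80, - 79,-55,-54,- 29, - 14, - 10, - 11/3, 61/6,15, 21.67,37, 40,47,  51,54,58]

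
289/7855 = 289/7855 = 0.04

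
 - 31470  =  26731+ - 58201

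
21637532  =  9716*2227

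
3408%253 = 119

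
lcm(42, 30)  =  210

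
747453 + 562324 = 1309777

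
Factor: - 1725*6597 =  - 11379825 = - 3^3*5^2*23^1 *733^1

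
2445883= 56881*43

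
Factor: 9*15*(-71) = -9585= - 3^3*5^1*71^1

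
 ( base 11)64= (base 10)70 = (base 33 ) 24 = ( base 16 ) 46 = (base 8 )106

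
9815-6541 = 3274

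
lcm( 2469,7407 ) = 7407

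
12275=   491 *25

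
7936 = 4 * 1984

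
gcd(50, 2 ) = 2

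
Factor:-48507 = -3^1*19^1*23^1*37^1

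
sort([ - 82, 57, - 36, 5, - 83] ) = [ - 83, - 82, - 36, 5,  57 ]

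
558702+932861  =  1491563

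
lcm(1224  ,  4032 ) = 68544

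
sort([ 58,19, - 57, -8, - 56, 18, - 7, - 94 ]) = [ - 94, - 57, - 56, - 8, -7,  18, 19, 58 ]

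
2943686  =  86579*34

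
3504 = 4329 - 825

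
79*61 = 4819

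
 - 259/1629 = -259/1629= - 0.16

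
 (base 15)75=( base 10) 110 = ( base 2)1101110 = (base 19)5f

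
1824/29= 1824/29 = 62.90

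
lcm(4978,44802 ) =44802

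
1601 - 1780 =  - 179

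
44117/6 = 44117/6 = 7352.83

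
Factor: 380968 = 2^3*7^1 * 6803^1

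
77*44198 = 3403246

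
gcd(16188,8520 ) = 852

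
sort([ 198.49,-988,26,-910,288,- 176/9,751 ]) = [-988,-910,-176/9,26,198.49, 288, 751] 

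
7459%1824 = 163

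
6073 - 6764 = -691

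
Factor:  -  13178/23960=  - 11/20=-2^( -2)*5^(-1) * 11^1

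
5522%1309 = 286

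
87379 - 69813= 17566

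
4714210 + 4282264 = 8996474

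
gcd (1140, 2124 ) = 12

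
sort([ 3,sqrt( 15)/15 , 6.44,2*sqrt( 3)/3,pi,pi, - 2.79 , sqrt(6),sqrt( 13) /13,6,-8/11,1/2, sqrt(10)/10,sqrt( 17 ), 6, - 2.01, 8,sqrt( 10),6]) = [ - 2.79, - 2.01, - 8/11,sqrt( 15)/15,sqrt(13)/13,sqrt(10)/10 , 1/2,2 *sqrt(3)/3, sqrt( 6 ), 3, pi,  pi , sqrt( 10),sqrt( 17),6,6,6,6.44,8 ]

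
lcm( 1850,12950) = 12950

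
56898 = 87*654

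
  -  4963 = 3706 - 8669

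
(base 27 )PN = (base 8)1272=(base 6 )3122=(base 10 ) 698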